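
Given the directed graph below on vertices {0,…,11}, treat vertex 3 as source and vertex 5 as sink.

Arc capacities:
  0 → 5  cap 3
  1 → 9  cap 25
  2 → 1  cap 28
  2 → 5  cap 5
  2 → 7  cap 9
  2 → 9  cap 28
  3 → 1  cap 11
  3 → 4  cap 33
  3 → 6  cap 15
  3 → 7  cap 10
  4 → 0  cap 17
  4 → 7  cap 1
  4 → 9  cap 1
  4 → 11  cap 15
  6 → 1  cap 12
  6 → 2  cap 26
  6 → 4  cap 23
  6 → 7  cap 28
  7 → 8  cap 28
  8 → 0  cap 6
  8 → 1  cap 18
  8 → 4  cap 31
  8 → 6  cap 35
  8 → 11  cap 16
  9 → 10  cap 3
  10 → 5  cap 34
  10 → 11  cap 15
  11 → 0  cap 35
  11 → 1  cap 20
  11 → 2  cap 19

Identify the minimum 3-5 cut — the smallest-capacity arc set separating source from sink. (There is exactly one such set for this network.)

Min-cut arcs: {(0,5), (2,5), (9,10)} (total capacity 11)

augment #1: 3→4→0→5 push 3
augment #2: 3→6→2→5 push 5
augment #3: 3→1→9→10→5 push 3
max flow = 11; residual-reachable set from 3 gives S-side
cut edges (S→T): {(0,5), (2,5), (9,10)} total cap 11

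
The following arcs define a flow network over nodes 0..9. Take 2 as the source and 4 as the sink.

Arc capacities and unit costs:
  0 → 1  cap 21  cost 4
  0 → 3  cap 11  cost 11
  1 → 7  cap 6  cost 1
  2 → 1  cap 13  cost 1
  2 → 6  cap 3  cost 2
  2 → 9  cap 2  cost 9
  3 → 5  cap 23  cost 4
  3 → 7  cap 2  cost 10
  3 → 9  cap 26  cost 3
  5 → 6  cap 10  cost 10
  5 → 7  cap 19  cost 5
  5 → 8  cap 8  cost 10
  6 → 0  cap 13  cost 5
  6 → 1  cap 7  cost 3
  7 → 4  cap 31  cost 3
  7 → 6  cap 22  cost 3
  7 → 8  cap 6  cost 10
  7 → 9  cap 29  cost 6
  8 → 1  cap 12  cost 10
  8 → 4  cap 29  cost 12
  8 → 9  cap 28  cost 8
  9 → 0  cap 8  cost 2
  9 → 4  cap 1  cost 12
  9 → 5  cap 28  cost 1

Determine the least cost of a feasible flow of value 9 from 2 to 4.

shortest-cost path #1: 2→1→7→4 push 6 @ unit cost 5 (adds 30)
shortest-cost path #2: 2→9→5→7→4 push 2 @ unit cost 18 (adds 36)
shortest-cost path #3: 2→6→0→3→5→7→4 push 1 @ unit cost 30 (adds 30)
total cost = 96

Minimum cost for 9 units: 96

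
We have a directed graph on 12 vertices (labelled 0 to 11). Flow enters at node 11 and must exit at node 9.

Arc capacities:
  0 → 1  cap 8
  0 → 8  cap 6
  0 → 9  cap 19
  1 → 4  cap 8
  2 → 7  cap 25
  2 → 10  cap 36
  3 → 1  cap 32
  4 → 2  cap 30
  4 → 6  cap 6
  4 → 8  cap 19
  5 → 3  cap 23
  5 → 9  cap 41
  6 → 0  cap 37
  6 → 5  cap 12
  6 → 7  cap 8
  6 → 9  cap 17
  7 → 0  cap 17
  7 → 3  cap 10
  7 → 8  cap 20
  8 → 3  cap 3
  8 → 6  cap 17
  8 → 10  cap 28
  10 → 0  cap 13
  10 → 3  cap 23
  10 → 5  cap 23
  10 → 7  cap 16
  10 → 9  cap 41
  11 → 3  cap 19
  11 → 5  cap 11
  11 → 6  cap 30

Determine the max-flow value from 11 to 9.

Maximum flow value: 49

augment #1: 11→5→9 bottleneck 11, total now 11
augment #2: 11→6→9 bottleneck 17, total now 28
augment #3: 11→6→0→9 bottleneck 13, total now 41
augment #4: 11→3→1→4→2→10→9 bottleneck 8, total now 49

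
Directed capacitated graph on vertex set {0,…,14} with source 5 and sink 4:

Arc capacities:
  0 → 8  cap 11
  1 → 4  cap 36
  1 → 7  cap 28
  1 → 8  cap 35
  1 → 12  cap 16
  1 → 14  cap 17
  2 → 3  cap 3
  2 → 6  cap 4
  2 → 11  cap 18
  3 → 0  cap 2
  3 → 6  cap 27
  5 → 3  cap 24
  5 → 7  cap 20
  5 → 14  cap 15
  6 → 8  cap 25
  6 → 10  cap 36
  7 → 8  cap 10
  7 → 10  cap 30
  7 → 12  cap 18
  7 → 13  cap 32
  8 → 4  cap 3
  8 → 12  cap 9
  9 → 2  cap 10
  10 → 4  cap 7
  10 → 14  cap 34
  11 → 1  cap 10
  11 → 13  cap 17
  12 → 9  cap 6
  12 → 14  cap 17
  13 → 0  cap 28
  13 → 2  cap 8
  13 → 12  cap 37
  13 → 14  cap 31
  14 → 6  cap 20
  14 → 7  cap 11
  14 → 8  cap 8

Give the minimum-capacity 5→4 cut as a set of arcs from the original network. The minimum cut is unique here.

augment #1: 5→7→8→4 push 3
augment #2: 5→7→10→4 push 7
augment #3: 5→7→13→2→11→1→4 push 8
augment #4: 5→7→12→9→2→11→1→4 push 2
max flow = 20; residual-reachable set from 5 gives S-side
cut edges (S→T): {(8,4), (10,4), (11,1)} total cap 20

Min-cut arcs: {(8,4), (10,4), (11,1)} (total capacity 20)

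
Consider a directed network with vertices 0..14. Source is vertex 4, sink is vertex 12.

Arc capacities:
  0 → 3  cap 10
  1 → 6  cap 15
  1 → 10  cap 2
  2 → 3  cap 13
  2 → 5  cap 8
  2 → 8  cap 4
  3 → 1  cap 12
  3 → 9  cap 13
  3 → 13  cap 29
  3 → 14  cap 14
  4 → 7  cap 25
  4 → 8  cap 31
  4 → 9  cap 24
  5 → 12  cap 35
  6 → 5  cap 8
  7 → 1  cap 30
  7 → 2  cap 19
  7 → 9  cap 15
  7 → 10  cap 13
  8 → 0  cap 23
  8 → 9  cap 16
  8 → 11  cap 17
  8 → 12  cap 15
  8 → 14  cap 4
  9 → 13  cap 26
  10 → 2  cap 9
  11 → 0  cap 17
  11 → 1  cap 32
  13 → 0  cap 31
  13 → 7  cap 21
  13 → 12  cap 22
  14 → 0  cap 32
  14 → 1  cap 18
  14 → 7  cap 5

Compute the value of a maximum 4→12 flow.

Maximum flow value: 53

augment #1: 4→8→12 bottleneck 15, total now 15
augment #2: 4→9→13→12 bottleneck 22, total now 37
augment #3: 4→7→2→5→12 bottleneck 8, total now 45
augment #4: 4→7→1→6→5→12 bottleneck 8, total now 53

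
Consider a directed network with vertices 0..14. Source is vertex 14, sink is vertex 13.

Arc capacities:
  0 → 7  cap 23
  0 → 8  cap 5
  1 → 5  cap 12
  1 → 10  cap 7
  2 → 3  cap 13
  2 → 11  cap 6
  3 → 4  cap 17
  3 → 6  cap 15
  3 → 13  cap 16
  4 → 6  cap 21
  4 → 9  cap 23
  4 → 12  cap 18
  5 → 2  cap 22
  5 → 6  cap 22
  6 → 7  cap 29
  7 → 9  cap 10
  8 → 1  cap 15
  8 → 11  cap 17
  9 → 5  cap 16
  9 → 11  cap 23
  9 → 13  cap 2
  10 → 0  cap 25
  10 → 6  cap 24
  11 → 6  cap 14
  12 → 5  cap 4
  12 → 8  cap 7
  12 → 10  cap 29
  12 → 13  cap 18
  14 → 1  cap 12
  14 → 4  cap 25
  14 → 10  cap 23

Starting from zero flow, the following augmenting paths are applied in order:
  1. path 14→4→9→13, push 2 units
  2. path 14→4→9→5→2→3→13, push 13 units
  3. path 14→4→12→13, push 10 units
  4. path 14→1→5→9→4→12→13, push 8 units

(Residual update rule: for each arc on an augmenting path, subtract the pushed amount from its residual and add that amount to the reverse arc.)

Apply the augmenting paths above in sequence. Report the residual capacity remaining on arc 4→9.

after path 1 (14→4→9→13, push 2): res(4,9)=21
after path 2 (14→4→9→5→2→3→13, push 13): res(4,9)=8
after path 3 (14→4→12→13, push 10): res(4,9)=8
after path 4 (14→1→5→9→4→12→13, push 8): res(4,9)=16

Residual capacity of (4,9): 16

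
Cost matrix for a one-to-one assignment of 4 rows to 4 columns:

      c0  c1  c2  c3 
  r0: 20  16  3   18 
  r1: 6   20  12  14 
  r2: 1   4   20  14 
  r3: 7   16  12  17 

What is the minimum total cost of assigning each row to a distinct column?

Minimum assignment cost: 28

optimal assignment: row0→col2 (cost 3), row1→col3 (cost 14), row2→col1 (cost 4), row3→col0 (cost 7)
total = 3 + 14 + 4 + 7 = 28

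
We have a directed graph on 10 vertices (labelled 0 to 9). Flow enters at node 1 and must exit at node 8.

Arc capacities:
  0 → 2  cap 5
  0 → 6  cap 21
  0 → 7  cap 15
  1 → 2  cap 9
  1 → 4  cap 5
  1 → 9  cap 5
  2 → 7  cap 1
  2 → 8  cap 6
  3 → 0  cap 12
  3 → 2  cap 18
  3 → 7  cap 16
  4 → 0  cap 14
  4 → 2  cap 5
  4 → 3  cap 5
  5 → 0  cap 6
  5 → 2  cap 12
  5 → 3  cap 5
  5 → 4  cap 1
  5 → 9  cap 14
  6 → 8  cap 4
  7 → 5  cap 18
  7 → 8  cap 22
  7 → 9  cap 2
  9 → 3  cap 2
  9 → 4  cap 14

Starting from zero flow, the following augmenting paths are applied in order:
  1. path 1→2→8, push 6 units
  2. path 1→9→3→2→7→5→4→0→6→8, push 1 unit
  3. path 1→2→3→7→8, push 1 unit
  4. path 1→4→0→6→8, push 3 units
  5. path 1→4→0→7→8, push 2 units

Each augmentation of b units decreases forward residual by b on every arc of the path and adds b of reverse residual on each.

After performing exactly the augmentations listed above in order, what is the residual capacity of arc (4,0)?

Residual capacity of (4,0): 8

after path 1 (1→2→8, push 6): res(4,0)=14
after path 2 (1→9→3→2→7→5→4→0→6→8, push 1): res(4,0)=13
after path 3 (1→2→3→7→8, push 1): res(4,0)=13
after path 4 (1→4→0→6→8, push 3): res(4,0)=10
after path 5 (1→4→0→7→8, push 2): res(4,0)=8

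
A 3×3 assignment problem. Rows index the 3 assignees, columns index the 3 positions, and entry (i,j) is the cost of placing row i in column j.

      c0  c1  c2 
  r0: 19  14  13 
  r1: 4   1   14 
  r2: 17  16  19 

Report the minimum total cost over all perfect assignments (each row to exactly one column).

Minimum assignment cost: 31

optimal assignment: row0→col2 (cost 13), row1→col1 (cost 1), row2→col0 (cost 17)
total = 13 + 1 + 17 = 31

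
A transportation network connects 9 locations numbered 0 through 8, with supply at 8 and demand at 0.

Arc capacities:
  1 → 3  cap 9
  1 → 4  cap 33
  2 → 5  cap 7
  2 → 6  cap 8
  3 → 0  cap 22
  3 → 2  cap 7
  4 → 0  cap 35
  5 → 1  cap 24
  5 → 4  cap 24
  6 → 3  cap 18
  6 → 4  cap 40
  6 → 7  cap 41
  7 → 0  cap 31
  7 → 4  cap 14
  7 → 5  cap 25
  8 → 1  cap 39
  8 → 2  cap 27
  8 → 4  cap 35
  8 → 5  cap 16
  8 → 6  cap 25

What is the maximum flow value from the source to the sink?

augment #1: 8→4→0 bottleneck 35, total now 35
augment #2: 8→1→3→0 bottleneck 9, total now 44
augment #3: 8→6→3→0 bottleneck 13, total now 57
augment #4: 8→6→7→0 bottleneck 12, total now 69
augment #5: 8→2→6→7→0 bottleneck 8, total now 77

Maximum flow value: 77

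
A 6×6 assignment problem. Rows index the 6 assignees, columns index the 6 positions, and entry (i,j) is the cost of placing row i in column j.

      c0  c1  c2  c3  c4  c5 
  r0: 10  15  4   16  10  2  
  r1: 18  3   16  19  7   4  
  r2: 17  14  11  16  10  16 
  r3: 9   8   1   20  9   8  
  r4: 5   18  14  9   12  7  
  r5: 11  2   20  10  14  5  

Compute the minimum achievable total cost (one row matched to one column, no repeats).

optimal assignment: row0→col5 (cost 2), row1→col1 (cost 3), row2→col4 (cost 10), row3→col2 (cost 1), row4→col0 (cost 5), row5→col3 (cost 10)
total = 2 + 3 + 10 + 1 + 5 + 10 = 31

Minimum assignment cost: 31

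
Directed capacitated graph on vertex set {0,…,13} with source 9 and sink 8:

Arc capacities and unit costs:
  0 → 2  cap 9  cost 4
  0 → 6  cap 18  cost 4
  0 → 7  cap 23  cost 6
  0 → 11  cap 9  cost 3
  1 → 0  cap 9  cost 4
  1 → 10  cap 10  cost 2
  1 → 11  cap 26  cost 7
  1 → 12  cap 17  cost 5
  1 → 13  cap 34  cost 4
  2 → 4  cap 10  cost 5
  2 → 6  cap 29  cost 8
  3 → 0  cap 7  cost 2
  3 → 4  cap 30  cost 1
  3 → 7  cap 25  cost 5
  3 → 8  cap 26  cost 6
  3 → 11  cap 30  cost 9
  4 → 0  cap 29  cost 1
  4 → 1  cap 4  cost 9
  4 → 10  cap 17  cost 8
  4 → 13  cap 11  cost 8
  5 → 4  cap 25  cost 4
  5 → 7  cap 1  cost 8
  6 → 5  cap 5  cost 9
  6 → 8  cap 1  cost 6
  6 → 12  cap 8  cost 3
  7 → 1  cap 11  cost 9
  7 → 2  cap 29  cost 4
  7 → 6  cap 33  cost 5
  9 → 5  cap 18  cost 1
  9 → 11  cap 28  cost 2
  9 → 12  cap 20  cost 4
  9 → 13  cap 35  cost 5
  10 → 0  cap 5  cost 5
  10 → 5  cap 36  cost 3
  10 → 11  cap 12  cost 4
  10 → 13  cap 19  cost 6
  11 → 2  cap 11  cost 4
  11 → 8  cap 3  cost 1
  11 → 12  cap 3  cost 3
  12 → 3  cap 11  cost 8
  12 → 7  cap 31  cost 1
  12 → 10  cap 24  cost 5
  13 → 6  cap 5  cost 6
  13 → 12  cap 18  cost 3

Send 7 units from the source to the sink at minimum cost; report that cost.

shortest-cost path #1: 9→11→8 push 3 @ unit cost 3 (adds 9)
shortest-cost path #2: 9→12→7→6→8 push 1 @ unit cost 16 (adds 16)
shortest-cost path #3: 9→12→3→8 push 3 @ unit cost 18 (adds 54)
total cost = 79

Minimum cost for 7 units: 79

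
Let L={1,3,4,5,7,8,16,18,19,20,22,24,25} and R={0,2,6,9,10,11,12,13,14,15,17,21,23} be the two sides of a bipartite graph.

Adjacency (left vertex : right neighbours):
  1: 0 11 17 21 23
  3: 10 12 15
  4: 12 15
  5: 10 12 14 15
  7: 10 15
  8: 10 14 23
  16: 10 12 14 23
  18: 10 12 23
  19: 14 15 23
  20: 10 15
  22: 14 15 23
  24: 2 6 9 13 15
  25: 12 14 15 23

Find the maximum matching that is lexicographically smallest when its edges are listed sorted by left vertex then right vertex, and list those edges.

|M| = 7 (so the lex-smallest maximum matching has 7 edges)
process left vertices in ascending order; for each, take the smallest-labelled available neighbour that still permits 7 edges overall, or leave it unmatched if none does
lex-smallest matching: {1-0, 3-10, 4-12, 5-14, 7-15, 8-23, 24-2}

Lex-smallest maximum matching: {(1,0), (3,10), (4,12), (5,14), (7,15), (8,23), (24,2)}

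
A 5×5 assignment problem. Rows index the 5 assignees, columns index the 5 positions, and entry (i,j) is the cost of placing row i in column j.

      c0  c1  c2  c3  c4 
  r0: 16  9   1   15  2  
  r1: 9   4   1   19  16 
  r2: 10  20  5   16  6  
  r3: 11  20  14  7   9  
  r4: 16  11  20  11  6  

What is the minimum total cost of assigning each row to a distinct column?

Minimum assignment cost: 28

optimal assignment: row0→col2 (cost 1), row1→col1 (cost 4), row2→col0 (cost 10), row3→col3 (cost 7), row4→col4 (cost 6)
total = 1 + 4 + 10 + 7 + 6 = 28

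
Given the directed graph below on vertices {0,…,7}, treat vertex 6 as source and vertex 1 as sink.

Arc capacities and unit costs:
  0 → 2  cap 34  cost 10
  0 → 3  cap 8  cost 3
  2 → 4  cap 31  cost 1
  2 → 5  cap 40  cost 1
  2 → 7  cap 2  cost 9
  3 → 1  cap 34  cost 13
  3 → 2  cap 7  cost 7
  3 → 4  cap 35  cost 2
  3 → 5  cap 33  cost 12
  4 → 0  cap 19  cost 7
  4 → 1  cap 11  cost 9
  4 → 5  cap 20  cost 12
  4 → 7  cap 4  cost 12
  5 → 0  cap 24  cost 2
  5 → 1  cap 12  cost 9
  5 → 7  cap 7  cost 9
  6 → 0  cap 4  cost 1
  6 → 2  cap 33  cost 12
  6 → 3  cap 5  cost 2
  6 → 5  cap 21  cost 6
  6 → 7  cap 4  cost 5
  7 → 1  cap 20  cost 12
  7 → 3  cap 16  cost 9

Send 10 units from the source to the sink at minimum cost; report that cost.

shortest-cost path #1: 6→3→4→1 push 5 @ unit cost 13 (adds 65)
shortest-cost path #2: 6→0→3→4→1 push 4 @ unit cost 15 (adds 60)
shortest-cost path #3: 6→5→1 push 1 @ unit cost 15 (adds 15)
total cost = 140

Minimum cost for 10 units: 140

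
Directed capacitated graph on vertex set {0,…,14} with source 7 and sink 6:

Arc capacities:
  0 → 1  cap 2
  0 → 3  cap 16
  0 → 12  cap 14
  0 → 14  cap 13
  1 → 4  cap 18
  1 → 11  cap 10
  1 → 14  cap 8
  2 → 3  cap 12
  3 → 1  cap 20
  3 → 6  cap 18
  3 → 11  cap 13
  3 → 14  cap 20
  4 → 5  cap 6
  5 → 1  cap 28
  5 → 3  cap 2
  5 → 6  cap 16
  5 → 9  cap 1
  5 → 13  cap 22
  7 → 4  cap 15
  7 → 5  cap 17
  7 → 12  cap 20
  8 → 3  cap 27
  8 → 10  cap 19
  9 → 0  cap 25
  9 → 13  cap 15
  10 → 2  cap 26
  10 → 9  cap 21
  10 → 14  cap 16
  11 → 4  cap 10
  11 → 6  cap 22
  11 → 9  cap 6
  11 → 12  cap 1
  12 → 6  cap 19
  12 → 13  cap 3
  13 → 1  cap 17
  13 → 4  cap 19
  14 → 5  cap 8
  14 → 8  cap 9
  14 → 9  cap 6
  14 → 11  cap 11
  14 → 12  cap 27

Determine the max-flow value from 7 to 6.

Maximum flow value: 43

augment #1: 7→5→6 bottleneck 16, total now 16
augment #2: 7→12→6 bottleneck 19, total now 35
augment #3: 7→5→3→6 bottleneck 1, total now 36
augment #4: 7→4→5→3→6 bottleneck 1, total now 37
augment #5: 7→4→5→1→11→6 bottleneck 5, total now 42
augment #6: 7→12→13→1→11→6 bottleneck 1, total now 43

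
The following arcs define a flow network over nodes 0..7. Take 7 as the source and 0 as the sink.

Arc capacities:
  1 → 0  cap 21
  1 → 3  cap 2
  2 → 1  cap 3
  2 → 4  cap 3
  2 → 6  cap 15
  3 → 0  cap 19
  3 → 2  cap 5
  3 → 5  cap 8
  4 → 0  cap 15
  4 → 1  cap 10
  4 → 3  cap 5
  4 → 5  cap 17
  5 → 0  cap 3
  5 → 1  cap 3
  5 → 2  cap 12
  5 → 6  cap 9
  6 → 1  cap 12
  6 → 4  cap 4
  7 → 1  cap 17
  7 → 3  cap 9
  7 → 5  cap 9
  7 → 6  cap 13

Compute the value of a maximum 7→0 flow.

Maximum flow value: 42

augment #1: 7→1→0 bottleneck 17, total now 17
augment #2: 7→3→0 bottleneck 9, total now 26
augment #3: 7→5→0 bottleneck 3, total now 29
augment #4: 7→5→1→0 bottleneck 3, total now 32
augment #5: 7→6→1→0 bottleneck 1, total now 33
augment #6: 7→6→4→0 bottleneck 4, total now 37
augment #7: 7→5→2→4→0 bottleneck 3, total now 40
augment #8: 7→6→1→3→0 bottleneck 2, total now 42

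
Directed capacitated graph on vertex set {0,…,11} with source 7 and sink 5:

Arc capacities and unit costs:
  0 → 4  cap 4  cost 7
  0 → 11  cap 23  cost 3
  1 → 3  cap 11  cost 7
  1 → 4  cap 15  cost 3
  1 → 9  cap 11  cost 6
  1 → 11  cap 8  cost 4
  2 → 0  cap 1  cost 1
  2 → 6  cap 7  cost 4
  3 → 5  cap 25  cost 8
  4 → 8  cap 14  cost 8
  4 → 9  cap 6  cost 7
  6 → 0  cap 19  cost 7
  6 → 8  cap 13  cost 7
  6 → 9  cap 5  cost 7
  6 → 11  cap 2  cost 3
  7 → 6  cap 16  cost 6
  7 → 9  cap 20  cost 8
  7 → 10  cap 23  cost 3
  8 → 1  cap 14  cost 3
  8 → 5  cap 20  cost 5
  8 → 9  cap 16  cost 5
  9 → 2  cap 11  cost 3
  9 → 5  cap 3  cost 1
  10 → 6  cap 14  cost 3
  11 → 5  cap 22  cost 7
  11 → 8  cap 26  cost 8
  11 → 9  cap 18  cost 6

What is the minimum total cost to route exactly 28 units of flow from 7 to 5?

shortest-cost path #1: 7→9→5 push 3 @ unit cost 9 (adds 27)
shortest-cost path #2: 7→6→11→5 push 2 @ unit cost 16 (adds 32)
shortest-cost path #3: 7→6→8→5 push 13 @ unit cost 18 (adds 234)
shortest-cost path #4: 7→9→2→0→11→5 push 1 @ unit cost 22 (adds 22)
shortest-cost path #5: 7→6→0→11→5 push 1 @ unit cost 23 (adds 23)
shortest-cost path #6: 7→10→6→0→11→5 push 8 @ unit cost 23 (adds 184)
total cost = 522

Minimum cost for 28 units: 522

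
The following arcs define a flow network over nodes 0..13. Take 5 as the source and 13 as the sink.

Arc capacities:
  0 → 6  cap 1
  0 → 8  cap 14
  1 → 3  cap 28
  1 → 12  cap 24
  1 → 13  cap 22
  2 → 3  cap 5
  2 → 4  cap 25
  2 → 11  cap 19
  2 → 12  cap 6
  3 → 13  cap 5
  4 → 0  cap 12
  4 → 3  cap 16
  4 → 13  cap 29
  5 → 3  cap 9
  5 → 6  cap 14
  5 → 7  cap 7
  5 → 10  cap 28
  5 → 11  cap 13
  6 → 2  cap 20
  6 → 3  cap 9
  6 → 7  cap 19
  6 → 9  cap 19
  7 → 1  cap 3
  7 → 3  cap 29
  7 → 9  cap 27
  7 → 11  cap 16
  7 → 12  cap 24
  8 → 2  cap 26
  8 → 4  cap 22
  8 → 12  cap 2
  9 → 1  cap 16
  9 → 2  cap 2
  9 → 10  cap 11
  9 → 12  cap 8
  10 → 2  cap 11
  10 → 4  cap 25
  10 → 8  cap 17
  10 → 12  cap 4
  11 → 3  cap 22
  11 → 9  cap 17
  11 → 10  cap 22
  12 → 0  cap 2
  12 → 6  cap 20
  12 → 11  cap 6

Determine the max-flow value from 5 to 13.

augment #1: 5→3→13 bottleneck 5, total now 5
augment #2: 5→7→1→13 bottleneck 3, total now 8
augment #3: 5→10→4→13 bottleneck 25, total now 33
augment #4: 5→6→2→4→13 bottleneck 4, total now 37
augment #5: 5→6→9→1→13 bottleneck 10, total now 47
augment #6: 5→7→9→1→13 bottleneck 4, total now 51
augment #7: 5→11→9→1→13 bottleneck 2, total now 53

Maximum flow value: 53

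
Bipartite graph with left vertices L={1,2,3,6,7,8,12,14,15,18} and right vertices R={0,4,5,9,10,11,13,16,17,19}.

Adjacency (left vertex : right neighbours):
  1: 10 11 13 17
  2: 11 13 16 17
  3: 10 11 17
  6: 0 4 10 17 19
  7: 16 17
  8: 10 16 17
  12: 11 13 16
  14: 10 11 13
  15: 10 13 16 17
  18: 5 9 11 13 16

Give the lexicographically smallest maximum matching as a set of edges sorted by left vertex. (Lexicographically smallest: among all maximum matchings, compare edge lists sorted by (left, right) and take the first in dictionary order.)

Lex-smallest maximum matching: {(1,10), (2,11), (3,17), (6,0), (7,16), (12,13), (18,5)}

|M| = 7 (so the lex-smallest maximum matching has 7 edges)
process left vertices in ascending order; for each, take the smallest-labelled available neighbour that still permits 7 edges overall, or leave it unmatched if none does
lex-smallest matching: {1-10, 2-11, 3-17, 6-0, 7-16, 12-13, 18-5}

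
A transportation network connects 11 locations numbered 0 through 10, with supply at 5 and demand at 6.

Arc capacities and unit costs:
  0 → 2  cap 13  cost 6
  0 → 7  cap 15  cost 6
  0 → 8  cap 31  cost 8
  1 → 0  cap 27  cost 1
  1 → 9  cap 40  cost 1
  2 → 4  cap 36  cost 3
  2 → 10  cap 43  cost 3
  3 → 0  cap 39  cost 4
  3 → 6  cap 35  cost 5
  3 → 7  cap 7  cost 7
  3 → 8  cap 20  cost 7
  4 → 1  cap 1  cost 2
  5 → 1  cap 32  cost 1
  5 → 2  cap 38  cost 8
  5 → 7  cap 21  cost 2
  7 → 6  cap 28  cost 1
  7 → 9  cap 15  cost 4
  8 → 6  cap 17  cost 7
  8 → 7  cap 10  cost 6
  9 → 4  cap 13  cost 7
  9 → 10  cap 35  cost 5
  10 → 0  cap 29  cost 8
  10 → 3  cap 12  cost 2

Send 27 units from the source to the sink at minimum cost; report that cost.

shortest-cost path #1: 5→7→6 push 21 @ unit cost 3 (adds 63)
shortest-cost path #2: 5→1→0→7→6 push 6 @ unit cost 9 (adds 54)
total cost = 117

Minimum cost for 27 units: 117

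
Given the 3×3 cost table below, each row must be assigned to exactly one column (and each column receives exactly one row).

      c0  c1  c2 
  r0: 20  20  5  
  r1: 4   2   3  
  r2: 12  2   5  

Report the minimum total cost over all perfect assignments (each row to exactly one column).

Minimum assignment cost: 11

optimal assignment: row0→col2 (cost 5), row1→col0 (cost 4), row2→col1 (cost 2)
total = 5 + 4 + 2 = 11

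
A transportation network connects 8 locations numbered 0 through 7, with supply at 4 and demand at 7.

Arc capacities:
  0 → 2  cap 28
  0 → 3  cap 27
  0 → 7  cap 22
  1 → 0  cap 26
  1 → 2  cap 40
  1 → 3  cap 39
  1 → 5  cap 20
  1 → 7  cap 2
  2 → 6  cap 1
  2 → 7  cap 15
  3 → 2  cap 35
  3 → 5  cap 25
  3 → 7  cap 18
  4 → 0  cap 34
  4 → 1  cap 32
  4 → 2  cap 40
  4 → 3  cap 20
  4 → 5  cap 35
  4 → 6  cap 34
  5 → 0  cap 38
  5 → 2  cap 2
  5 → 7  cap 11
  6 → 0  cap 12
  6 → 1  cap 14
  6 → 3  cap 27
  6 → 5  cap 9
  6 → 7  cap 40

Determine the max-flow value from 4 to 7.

augment #1: 4→0→7 bottleneck 22, total now 22
augment #2: 4→1→7 bottleneck 2, total now 24
augment #3: 4→2→7 bottleneck 15, total now 39
augment #4: 4→3→7 bottleneck 18, total now 57
augment #5: 4→5→7 bottleneck 11, total now 68
augment #6: 4→6→7 bottleneck 34, total now 102
augment #7: 4→2→6→7 bottleneck 1, total now 103

Maximum flow value: 103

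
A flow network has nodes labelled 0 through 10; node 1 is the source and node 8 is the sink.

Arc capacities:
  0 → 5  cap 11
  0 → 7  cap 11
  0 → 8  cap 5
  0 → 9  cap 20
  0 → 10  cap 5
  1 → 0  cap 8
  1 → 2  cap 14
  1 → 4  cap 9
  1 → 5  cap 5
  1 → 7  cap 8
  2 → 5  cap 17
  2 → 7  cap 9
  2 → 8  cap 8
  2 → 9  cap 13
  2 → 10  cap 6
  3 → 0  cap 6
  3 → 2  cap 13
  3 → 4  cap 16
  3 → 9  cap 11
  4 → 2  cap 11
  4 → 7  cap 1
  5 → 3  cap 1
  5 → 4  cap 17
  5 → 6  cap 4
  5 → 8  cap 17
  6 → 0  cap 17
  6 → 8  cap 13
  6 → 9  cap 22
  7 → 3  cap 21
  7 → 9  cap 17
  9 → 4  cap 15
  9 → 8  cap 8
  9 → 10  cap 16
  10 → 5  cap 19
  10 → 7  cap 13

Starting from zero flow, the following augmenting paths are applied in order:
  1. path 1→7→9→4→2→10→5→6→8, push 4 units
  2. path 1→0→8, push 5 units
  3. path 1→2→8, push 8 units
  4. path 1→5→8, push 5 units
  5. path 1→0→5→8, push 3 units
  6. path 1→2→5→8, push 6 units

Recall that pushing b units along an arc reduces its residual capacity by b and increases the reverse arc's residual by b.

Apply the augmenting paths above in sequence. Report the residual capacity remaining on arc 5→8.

Residual capacity of (5,8): 3

after path 1 (1→7→9→4→2→10→5→6→8, push 4): res(5,8)=17
after path 2 (1→0→8, push 5): res(5,8)=17
after path 3 (1→2→8, push 8): res(5,8)=17
after path 4 (1→5→8, push 5): res(5,8)=12
after path 5 (1→0→5→8, push 3): res(5,8)=9
after path 6 (1→2→5→8, push 6): res(5,8)=3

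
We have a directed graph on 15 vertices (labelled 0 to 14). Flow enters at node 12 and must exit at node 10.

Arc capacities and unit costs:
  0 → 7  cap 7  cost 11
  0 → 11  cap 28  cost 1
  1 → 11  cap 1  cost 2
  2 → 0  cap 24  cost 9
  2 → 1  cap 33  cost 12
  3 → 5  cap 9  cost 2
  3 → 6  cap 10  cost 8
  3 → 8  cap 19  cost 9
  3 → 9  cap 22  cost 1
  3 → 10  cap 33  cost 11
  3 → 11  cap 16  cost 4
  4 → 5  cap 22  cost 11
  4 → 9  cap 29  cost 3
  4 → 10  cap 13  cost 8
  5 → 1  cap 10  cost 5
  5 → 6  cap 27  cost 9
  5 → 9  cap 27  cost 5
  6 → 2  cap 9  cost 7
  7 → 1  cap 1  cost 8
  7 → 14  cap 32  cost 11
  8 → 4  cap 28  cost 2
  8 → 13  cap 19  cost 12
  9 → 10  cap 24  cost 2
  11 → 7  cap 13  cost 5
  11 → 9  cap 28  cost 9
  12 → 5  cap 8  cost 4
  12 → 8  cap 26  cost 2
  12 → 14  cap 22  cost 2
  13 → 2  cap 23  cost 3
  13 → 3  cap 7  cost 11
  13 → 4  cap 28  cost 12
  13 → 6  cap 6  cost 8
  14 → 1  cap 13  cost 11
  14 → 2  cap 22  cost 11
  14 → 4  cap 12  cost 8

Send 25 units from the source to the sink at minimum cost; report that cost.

Minimum cost for 25 units: 228

shortest-cost path #1: 12→8→4→9→10 push 24 @ unit cost 9 (adds 216)
shortest-cost path #2: 12→8→4→10 push 1 @ unit cost 12 (adds 12)
total cost = 228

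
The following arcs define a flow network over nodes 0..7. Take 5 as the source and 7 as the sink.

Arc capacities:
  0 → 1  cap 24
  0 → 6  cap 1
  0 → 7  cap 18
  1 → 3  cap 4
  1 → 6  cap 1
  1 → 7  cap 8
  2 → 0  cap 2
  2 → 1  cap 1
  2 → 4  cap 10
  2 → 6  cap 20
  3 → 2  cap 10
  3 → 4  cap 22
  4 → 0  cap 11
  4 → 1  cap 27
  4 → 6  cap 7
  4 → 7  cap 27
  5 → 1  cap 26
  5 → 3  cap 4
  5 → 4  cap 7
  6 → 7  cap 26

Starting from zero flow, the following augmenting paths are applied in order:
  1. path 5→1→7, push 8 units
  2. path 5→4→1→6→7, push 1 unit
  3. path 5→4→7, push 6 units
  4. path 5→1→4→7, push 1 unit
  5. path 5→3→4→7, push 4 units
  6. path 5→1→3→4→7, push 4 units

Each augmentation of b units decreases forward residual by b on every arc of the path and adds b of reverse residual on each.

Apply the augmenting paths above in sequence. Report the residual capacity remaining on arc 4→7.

after path 1 (5→1→7, push 8): res(4,7)=27
after path 2 (5→4→1→6→7, push 1): res(4,7)=27
after path 3 (5→4→7, push 6): res(4,7)=21
after path 4 (5→1→4→7, push 1): res(4,7)=20
after path 5 (5→3→4→7, push 4): res(4,7)=16
after path 6 (5→1→3→4→7, push 4): res(4,7)=12

Residual capacity of (4,7): 12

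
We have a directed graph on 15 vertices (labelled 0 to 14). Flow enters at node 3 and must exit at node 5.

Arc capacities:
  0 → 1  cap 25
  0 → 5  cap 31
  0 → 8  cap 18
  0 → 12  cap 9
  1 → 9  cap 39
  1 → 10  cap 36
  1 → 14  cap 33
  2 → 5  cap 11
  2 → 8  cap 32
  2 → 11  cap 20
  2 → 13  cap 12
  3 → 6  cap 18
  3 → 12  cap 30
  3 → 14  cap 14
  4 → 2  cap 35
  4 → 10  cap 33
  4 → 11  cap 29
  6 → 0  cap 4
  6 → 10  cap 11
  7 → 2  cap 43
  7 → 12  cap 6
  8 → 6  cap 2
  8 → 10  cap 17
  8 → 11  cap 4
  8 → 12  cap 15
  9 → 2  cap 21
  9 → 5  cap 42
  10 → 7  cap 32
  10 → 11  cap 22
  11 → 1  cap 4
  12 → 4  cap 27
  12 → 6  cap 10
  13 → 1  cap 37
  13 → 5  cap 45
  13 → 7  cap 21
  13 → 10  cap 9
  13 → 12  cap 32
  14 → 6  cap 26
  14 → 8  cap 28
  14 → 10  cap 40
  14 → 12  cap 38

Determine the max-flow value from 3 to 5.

augment #1: 3→6→0→5 bottleneck 4, total now 4
augment #2: 3→12→4→2→5 bottleneck 11, total now 15
augment #3: 3→12→4→2→13→5 bottleneck 12, total now 27
augment #4: 3→6→10→11→1→9→5 bottleneck 4, total now 31

Maximum flow value: 31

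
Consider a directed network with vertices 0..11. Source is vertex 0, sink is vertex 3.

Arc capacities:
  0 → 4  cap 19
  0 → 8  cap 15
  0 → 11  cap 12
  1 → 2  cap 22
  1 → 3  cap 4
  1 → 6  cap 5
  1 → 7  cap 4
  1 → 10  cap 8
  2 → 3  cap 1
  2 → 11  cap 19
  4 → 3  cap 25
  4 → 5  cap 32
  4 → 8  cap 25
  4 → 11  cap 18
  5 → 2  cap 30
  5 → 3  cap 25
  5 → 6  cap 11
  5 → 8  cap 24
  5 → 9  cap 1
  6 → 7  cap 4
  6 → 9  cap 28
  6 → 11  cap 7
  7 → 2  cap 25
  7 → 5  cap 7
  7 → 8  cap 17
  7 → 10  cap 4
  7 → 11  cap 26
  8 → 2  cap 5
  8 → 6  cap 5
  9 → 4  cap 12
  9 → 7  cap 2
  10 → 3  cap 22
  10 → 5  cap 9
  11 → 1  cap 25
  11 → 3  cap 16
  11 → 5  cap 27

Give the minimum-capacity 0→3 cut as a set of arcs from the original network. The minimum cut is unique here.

augment #1: 0→4→3 push 19
augment #2: 0→11→3 push 12
augment #3: 0→8→2→3 push 1
augment #4: 0→8→2→11→3 push 4
augment #5: 0→8→6→7→5→3 push 4
augment #6: 0→8→6→9→4→3 push 1
max flow = 41; residual-reachable set from 0 gives S-side
cut edges (S→T): {(0,4), (0,11), (8,2), (8,6)} total cap 41

Min-cut arcs: {(0,4), (0,11), (8,2), (8,6)} (total capacity 41)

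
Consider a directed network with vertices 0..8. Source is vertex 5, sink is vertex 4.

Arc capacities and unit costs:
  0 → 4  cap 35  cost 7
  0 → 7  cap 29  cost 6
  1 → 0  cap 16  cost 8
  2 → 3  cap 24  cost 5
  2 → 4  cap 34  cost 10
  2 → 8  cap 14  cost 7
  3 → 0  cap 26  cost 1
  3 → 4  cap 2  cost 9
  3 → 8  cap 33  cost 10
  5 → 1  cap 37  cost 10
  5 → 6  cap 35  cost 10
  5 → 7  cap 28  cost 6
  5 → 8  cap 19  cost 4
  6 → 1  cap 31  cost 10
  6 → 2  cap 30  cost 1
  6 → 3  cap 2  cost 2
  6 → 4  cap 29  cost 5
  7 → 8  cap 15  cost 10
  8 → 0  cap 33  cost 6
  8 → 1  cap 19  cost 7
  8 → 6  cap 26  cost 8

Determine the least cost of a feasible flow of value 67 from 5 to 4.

Minimum cost for 67 units: 1207

shortest-cost path #1: 5→6→4 push 29 @ unit cost 15 (adds 435)
shortest-cost path #2: 5→8→0→4 push 19 @ unit cost 17 (adds 323)
shortest-cost path #3: 5→6→3→0→4 push 2 @ unit cost 20 (adds 40)
shortest-cost path #4: 5→6→2→4 push 4 @ unit cost 21 (adds 84)
shortest-cost path #5: 5→1→0→4 push 13 @ unit cost 25 (adds 325)
total cost = 1207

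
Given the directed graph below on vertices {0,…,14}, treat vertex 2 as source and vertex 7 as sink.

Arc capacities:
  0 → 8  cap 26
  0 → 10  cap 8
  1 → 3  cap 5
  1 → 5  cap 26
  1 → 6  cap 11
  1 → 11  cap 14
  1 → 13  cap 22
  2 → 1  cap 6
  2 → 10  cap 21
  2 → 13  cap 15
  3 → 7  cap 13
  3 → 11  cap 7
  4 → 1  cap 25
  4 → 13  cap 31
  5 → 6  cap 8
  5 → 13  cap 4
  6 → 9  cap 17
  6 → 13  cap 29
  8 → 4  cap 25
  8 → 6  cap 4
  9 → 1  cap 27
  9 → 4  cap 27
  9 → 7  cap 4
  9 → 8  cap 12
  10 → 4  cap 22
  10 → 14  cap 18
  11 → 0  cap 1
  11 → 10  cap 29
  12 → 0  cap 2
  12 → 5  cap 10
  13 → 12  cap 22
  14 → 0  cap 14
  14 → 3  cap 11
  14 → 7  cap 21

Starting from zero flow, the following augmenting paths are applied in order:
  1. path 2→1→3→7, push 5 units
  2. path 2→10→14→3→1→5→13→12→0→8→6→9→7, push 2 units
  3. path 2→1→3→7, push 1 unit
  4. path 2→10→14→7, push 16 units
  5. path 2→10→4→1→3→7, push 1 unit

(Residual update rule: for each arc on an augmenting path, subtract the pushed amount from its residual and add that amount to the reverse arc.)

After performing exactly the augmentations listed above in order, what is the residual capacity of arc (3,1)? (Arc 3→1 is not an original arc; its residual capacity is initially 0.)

after path 1 (2→1→3→7, push 5): res(3,1)=5
after path 2 (2→10→14→3→1→5→13→12→0→8→6→9→7, push 2): res(3,1)=3
after path 3 (2→1→3→7, push 1): res(3,1)=4
after path 4 (2→10→14→7, push 16): res(3,1)=4
after path 5 (2→10→4→1→3→7, push 1): res(3,1)=5

Residual capacity of (3,1): 5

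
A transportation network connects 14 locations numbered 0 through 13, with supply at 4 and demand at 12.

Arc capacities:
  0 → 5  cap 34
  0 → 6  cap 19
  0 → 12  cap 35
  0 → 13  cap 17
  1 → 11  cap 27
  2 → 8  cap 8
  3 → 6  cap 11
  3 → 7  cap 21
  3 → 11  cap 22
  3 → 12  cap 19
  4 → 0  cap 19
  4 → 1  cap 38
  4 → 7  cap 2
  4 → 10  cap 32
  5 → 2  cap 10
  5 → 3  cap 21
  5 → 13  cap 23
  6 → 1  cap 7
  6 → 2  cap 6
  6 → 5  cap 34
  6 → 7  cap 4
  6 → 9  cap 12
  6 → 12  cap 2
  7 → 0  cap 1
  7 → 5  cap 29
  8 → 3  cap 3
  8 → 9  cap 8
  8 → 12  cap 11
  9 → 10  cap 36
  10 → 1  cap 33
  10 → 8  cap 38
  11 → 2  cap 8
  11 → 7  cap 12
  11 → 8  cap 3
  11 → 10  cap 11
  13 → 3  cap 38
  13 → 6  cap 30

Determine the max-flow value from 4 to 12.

augment #1: 4→0→12 bottleneck 19, total now 19
augment #2: 4→7→0→12 bottleneck 1, total now 20
augment #3: 4→10→8→12 bottleneck 11, total now 31
augment #4: 4→7→5→3→12 bottleneck 1, total now 32
augment #5: 4→10→8→3→12 bottleneck 3, total now 35
augment #6: 4→1→11→7→5→3→12 bottleneck 12, total now 47

Maximum flow value: 47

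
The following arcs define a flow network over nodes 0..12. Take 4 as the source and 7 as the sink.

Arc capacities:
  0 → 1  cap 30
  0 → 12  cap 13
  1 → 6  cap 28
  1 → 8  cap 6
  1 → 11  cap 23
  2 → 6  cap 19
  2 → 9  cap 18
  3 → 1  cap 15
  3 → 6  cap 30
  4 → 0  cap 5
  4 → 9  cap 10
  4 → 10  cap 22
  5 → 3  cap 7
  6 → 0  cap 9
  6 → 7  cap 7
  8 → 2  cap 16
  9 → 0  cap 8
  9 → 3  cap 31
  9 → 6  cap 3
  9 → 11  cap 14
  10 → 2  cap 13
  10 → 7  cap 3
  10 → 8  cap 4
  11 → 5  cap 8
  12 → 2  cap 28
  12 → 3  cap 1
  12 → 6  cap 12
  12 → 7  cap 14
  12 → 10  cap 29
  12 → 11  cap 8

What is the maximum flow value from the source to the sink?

Maximum flow value: 23

augment #1: 4→10→7 bottleneck 3, total now 3
augment #2: 4→0→12→7 bottleneck 5, total now 8
augment #3: 4→9→6→7 bottleneck 3, total now 11
augment #4: 4→9→0→12→7 bottleneck 7, total now 18
augment #5: 4→10→2→6→7 bottleneck 4, total now 22
augment #6: 4→10→2→6→0→12→7 bottleneck 1, total now 23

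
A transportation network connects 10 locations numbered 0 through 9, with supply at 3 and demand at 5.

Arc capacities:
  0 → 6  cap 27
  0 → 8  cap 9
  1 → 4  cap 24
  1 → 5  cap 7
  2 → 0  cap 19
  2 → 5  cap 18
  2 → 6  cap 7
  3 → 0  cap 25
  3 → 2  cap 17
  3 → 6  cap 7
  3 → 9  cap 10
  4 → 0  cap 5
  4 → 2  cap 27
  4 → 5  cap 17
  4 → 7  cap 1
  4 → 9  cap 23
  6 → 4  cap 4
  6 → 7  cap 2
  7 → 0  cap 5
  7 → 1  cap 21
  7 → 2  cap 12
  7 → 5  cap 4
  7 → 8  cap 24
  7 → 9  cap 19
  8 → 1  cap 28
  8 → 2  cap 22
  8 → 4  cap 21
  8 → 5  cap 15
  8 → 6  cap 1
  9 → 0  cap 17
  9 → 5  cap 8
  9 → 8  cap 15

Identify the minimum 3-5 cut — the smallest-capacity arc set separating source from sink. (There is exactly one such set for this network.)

Min-cut arcs: {(0,8), (3,2), (3,9), (6,4), (6,7)} (total capacity 42)

augment #1: 3→2→5 push 17
augment #2: 3→9→5 push 8
augment #3: 3→0→8→5 push 9
augment #4: 3→6→4→5 push 4
augment #5: 3→6→7→5 push 2
augment #6: 3→9→8→5 push 2
max flow = 42; residual-reachable set from 3 gives S-side
cut edges (S→T): {(0,8), (3,2), (3,9), (6,4), (6,7)} total cap 42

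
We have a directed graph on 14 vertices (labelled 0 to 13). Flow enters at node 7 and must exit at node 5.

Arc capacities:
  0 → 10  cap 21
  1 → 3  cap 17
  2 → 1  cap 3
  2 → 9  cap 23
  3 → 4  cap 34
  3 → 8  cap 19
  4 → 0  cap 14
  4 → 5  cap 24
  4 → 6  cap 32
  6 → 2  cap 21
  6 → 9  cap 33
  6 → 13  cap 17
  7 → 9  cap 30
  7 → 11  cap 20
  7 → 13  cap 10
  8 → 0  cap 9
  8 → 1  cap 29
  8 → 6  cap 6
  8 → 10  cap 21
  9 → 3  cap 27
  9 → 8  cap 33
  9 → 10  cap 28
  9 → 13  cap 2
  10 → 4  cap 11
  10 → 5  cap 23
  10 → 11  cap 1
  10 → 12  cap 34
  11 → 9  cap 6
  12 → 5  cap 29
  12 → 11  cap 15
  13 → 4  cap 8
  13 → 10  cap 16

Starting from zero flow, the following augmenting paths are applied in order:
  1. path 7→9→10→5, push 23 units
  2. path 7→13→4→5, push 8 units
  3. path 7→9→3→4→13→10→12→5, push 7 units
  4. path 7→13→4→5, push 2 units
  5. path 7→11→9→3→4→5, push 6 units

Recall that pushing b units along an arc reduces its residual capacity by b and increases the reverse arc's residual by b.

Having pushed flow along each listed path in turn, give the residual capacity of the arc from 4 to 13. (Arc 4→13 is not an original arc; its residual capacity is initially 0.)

after path 1 (7→9→10→5, push 23): res(4,13)=0
after path 2 (7→13→4→5, push 8): res(4,13)=8
after path 3 (7→9→3→4→13→10→12→5, push 7): res(4,13)=1
after path 4 (7→13→4→5, push 2): res(4,13)=3
after path 5 (7→11→9→3→4→5, push 6): res(4,13)=3

Residual capacity of (4,13): 3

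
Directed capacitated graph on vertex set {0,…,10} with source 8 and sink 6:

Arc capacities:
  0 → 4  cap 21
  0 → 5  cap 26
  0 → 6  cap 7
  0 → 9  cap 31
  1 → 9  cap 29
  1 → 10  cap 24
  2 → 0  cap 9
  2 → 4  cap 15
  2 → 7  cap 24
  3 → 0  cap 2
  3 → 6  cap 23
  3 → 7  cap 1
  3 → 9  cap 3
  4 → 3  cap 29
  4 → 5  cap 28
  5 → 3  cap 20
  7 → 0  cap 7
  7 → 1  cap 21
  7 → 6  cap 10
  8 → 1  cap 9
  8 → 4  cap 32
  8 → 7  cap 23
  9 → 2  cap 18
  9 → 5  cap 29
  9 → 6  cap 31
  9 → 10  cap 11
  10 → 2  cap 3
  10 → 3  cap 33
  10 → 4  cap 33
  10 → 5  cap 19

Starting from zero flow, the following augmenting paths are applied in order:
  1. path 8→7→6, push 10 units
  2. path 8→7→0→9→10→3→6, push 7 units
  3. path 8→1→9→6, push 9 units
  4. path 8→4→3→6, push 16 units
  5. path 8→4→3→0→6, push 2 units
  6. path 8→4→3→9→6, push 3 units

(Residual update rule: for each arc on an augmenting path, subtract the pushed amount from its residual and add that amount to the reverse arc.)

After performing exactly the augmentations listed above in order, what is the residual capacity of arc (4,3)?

after path 1 (8→7→6, push 10): res(4,3)=29
after path 2 (8→7→0→9→10→3→6, push 7): res(4,3)=29
after path 3 (8→1→9→6, push 9): res(4,3)=29
after path 4 (8→4→3→6, push 16): res(4,3)=13
after path 5 (8→4→3→0→6, push 2): res(4,3)=11
after path 6 (8→4→3→9→6, push 3): res(4,3)=8

Residual capacity of (4,3): 8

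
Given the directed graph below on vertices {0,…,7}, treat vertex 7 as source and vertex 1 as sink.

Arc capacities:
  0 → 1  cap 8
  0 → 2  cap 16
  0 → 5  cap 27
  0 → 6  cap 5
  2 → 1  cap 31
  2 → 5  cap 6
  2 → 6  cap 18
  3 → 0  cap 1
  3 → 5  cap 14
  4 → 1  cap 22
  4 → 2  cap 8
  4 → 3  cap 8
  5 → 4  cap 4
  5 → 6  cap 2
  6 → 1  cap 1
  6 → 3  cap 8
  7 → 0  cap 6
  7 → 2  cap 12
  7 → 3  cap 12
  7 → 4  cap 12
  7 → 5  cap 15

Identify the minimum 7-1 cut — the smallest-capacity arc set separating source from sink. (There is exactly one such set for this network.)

Min-cut arcs: {(3,0), (5,4), (6,1), (7,0), (7,2), (7,4)} (total capacity 36)

augment #1: 7→0→1 push 6
augment #2: 7→2→1 push 12
augment #3: 7→4→1 push 12
augment #4: 7→3→0→1 push 1
augment #5: 7→5→4→1 push 4
augment #6: 7→5→6→1 push 1
max flow = 36; residual-reachable set from 7 gives S-side
cut edges (S→T): {(3,0), (5,4), (6,1), (7,0), (7,2), (7,4)} total cap 36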